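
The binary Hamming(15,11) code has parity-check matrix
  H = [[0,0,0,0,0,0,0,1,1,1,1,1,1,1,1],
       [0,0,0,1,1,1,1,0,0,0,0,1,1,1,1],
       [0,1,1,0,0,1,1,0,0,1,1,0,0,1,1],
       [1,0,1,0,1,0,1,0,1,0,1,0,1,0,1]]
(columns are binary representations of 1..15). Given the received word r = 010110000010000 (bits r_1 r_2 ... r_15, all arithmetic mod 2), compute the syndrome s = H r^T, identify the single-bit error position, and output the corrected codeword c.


s = (1, 0, 0, 0)^T, error position = 8, corrected codeword c = 010110010010000

Compute s = H r^T mod 2 one row at a time:
  s_1 = 0 + 0 + 0 + 1 + 0 + 0 + 0 + 0 = 1 ≡ 1 (mod 2).
  s_2 = 1 + 1 + 0 + 0 + 0 + 0 + 0 + 0 = 2 ≡ 0 (mod 2).
  s_3 = 1 + 0 + 0 + 0 + 0 + 1 + 0 + 0 = 2 ≡ 0 (mod 2).
  s_4 = 0 + 0 + 1 + 0 + 0 + 1 + 0 + 0 = 2 ≡ 0 (mod 2).
s = (1, 0, 0, 0)^T — this equals column 8 of H (binary 1000), so error is at position 8.
Correct: flip bit 8 of r = 010110000010000 to get c = 010110010010000.


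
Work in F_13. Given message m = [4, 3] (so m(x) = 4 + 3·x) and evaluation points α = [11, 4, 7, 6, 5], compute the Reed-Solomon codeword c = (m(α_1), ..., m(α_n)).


c = [11, 3, 12, 9, 6]

Message polynomial: m(x) = 4 + 3·x (mod 13).
For each evaluation point α_i, compute m(α_i) mod 13:
  α_1 = 11: Horner steps 3 → 11, so m(11) = 11.
  α_2 = 4: Horner steps 3 → 3, so m(4) = 3.
  α_3 = 7: Horner steps 3 → 12, so m(7) = 12.
  α_4 = 6: Horner steps 3 → 9, so m(6) = 9.
  α_5 = 5: Horner steps 3 → 6, so m(5) = 6.
Codeword c = [11, 3, 12, 9, 6] ∈ F_13^5.


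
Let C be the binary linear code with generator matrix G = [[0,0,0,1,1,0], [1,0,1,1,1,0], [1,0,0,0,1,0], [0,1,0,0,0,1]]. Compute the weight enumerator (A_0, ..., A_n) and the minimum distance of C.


Weight distribution: A_0 = 1, A_2 = 7, A_4 = 7, A_6 = 1. Minimum distance d = 2.

Enumerate all 2^4 = 16 messages m ∈ F_2^4.
For each, compute codeword c = mG in F_2^6, then tally its weight.
  m = 0000 → c = 000000, weight = 0.
  m = 1000 → c = 000110, weight = 2.
  m = 0100 → c = 101110, weight = 4.
  m = 1100 → c = 101000, weight = 2.
  m = 0010 → c = 100010, weight = 2.
  m = 1010 → c = 100100, weight = 2.
  m = 0110 → c = 001100, weight = 2.
  m = 1110 → c = 001010, weight = 2.
  m = 0001 → c = 010001, weight = 2.
  m = 1001 → c = 010111, weight = 4.
  m = 0101 → c = 111111, weight = 6.
  m = 1101 → c = 111001, weight = 4.
  m = 0011 → c = 110011, weight = 4.
  m = 1011 → c = 110101, weight = 4.
  m = 0111 → c = 011101, weight = 4.
  m = 1111 → c = 011011, weight = 4.
Tally weights:
  weight 0: 1 codewords.
  weight 2: 7 codewords.
  weight 4: 7 codewords.
  weight 6: 1 codewords.
Minimum distance d = smallest w > 0 with A_w > 0 = 2.
Sanity: Σ A_w = 16 = 2^4 = 16 ✓.


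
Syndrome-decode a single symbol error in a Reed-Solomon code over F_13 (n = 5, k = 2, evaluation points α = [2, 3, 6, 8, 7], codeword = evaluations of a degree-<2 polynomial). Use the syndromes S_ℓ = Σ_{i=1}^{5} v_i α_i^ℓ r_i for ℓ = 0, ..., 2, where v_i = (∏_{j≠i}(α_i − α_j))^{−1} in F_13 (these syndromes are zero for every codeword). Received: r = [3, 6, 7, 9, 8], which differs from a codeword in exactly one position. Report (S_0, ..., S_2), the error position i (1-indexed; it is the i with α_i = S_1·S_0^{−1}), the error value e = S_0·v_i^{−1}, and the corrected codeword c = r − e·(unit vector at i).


S = (3, 9, 1), error at position 2, error magnitude e = 2, c = [3, 4, 7, 9, 8].

Step 1: column multipliers v_i = (∏_{j≠i}(α_i − α_j))^{−1} mod 13.
  i = 1 (α = 2): (2−3)(2−6)(2−8)(2−7) = (−1)·(−4)·(−6)·(−5) = 120 ≡ 3, so v_1 = 3^{−1} = 9 (mod 13).
  i = 2 (α = 3): (3−2)(3−6)(3−8)(3−7) = 1·(−3)·(−5)·(−4) = −60 ≡ 5, so v_2 = 5^{−1} = 8 (mod 13).
  i = 3 (α = 6): (6−2)(6−3)(6−8)(6−7) = 4·3·(−2)·(−1) = 24 ≡ 11, so v_3 = 11^{−1} = 6 (mod 13).
  i = 4 (α = 8): (8−2)(8−3)(8−6)(8−7) = 6·5·2·1 = 60 ≡ 8, so v_4 = 8^{−1} = 5 (mod 13).
  i = 5 (α = 7): (7−2)(7−3)(7−6)(7−8) = 5·4·1·(−1) = −20 ≡ 6, so v_5 = 6^{−1} = 11 (mod 13).
  v = [9, 8, 6, 5, 11].
Step 2: syndromes of r = [3, 6, 7, 9, 8] (all sums mod 13).
  S_0 = Σ v_i r_i = 9·3 + 8·6 + 6·7 + 5·9 + 11·8 = 250 ≡ 3.
  S_1 = Σ v_i α_i r_i = 9·2·3 + 8·3·6 + 6·6·7 + 5·8·9 + 11·7·8 = 1426 ≡ 9.
  α_i^2 mod 13 = [4, 9, 10, 12, 10].
  S_2 = Σ v_i α_i^2 r_i = 9·4·3 + 8·9·6 + 6·10·7 + 5·12·9 + 11·10·8 = 2380 ≡ 1.
  S = (3, 9, 1) ≠ 0, so r is not a codeword (an error is present).
Step 3: locate the error. For a single error e at position i, S_ℓ = v_i·e·α_i^ℓ, so α_err = S_1/S_0.
  S_0^{−1} = 3^{−1} = 9 (mod 13), so α_err = 9·9 = 81 ≡ 3 = α_2. Error position i = 2.
  Consistency check: S_2/S_1 = 1·3 = 3 ≡ 3 = α_err ✓ (single-error assumption holds).
Step 4: error magnitude e = S_0/v_2 = S_0·∏_{j≠2}(α_2 − α_j) = 3·5 = 15 ≡ 2 (mod 13).
Step 5: correct position 2: c_2 = r_2 − e = 6 − 2 ≡ 4 (mod 13). Hence c = [3, 4, 7, 9, 8].
  Check: interpolating c through the α_i gives m(x) = 1 + 1·x (degree < 2) with m(α_i) = c_i for every i, so c is indeed a codeword.


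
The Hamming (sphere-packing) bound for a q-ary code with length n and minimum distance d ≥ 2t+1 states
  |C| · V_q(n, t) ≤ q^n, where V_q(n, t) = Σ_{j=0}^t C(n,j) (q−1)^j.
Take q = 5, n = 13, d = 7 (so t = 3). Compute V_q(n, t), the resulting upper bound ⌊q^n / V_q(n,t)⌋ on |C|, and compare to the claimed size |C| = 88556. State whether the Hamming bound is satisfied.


V_q(n, t) = 19605, q^n = 1220703125, Hamming bound = 62264, |C| = 88556 > bound (violated).

Step 1: Compute V_q(n, t) = Σ_{j=0}^3 C(n, j) (q−1)^j.
  j = 0: C(13,0)·(4)^0 = 1·1 = 1.
  j = 1: C(13,1)·(4)^1 = 13·4 = 52.
  j = 2: C(13,2)·(4)^2 = 78·16 = 1248.
  j = 3: C(13,3)·(4)^3 = 286·64 = 18304.
  V_q(n, t) = 1 + 52 + 1248 + 18304 = 19605.
Step 2: q^n = 5^13 = 1220703125.
Step 3: Hamming bound ⌊q^n / V_q(n,t)⌋ = ⌊1220703125/19605⌋ = 62264.
Step 4: Compare |C| = 88556 to 62264: violated.
The claimed |C| lies above the Hamming bound, so no 5-ary code of length 13 with d ≥ 7 can have 88556 codewords.


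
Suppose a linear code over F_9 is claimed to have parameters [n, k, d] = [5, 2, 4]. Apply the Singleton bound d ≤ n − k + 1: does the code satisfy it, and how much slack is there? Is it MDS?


Singleton RHS = n − k + 1 = 4, slack = 0, bound satisfied, MDS.

Singleton bound: d ≤ n − k + 1.
Here n = 5, k = 2, so n − k + 1 = 4.
Given d = 4, check d ≤ 4: YES.
Slack = (n − k + 1) − d = 0.
The code is MDS (slack = 0).
Description: the claimed parameters are [5, 2, 4]_9; such a code would be MDS (meets Singleton bound).


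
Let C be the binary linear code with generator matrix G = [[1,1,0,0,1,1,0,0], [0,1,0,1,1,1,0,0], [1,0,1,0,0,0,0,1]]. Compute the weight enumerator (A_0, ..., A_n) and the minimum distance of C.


Weight distribution: A_0 = 1, A_2 = 1, A_3 = 2, A_4 = 2, A_5 = 1, A_7 = 1. Minimum distance d = 2.

Enumerate all 2^3 = 8 messages m ∈ F_2^3.
For each, compute codeword c = mG in F_2^8, then tally its weight.
  m = 000 → c = 00000000, weight = 0.
  m = 100 → c = 11001100, weight = 4.
  m = 010 → c = 01011100, weight = 4.
  m = 110 → c = 10010000, weight = 2.
  m = 001 → c = 10100001, weight = 3.
  m = 101 → c = 01101101, weight = 5.
  m = 011 → c = 11111101, weight = 7.
  m = 111 → c = 00110001, weight = 3.
Tally weights:
  weight 0: 1 codewords.
  weight 2: 1 codewords.
  weight 3: 2 codewords.
  weight 4: 2 codewords.
  weight 5: 1 codewords.
  weight 7: 1 codewords.
Minimum distance d = smallest w > 0 with A_w > 0 = 2.
Sanity: Σ A_w = 8 = 2^3 = 8 ✓.


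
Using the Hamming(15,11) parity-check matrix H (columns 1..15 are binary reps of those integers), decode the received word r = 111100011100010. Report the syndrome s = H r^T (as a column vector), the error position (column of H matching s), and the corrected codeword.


s = (0, 0, 0, 1)^T, error position = 1, corrected codeword c = 011100011100010

Compute s = H r^T mod 2 one row at a time:
  s_1 = 1 + 1 + 1 + 0 + 0 + 0 + 1 + 0 = 4 ≡ 0 (mod 2).
  s_2 = 1 + 0 + 0 + 0 + 0 + 0 + 1 + 0 = 2 ≡ 0 (mod 2).
  s_3 = 1 + 1 + 0 + 0 + 1 + 0 + 1 + 0 = 4 ≡ 0 (mod 2).
  s_4 = 1 + 1 + 0 + 0 + 1 + 0 + 0 + 0 = 3 ≡ 1 (mod 2).
s = (0, 0, 0, 1)^T — this equals column 1 of H (binary 0001), so error is at position 1.
Correct: flip bit 1 of r = 111100011100010 to get c = 011100011100010.


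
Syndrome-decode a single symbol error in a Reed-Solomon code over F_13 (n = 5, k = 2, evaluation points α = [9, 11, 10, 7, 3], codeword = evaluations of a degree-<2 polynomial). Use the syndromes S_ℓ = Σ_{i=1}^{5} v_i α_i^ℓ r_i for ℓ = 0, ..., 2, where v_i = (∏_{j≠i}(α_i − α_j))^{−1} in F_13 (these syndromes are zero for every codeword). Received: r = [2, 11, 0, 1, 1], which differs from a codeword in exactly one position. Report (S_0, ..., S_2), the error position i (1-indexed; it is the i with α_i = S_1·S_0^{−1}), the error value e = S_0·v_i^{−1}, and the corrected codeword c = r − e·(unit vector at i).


S = (1, 7, 10), error at position 4, error magnitude e = 8, c = [2, 11, 0, 6, 1].

Step 1: column multipliers v_i = (∏_{j≠i}(α_i − α_j))^{−1} mod 13.
  i = 1 (α = 9): (9−11)(9−10)(9−7)(9−3) = (−2)·(−1)·2·6 = 24 ≡ 11, so v_1 = 11^{−1} = 6 (mod 13).
  i = 2 (α = 11): (11−9)(11−10)(11−7)(11−3) = 2·1·4·8 = 64 ≡ 12, so v_2 = 12^{−1} = 12 (mod 13).
  i = 3 (α = 10): (10−9)(10−11)(10−7)(10−3) = 1·(−1)·3·7 = −21 ≡ 5, so v_3 = 5^{−1} = 8 (mod 13).
  i = 4 (α = 7): (7−9)(7−11)(7−10)(7−3) = (−2)·(−4)·(−3)·4 = −96 ≡ 8, so v_4 = 8^{−1} = 5 (mod 13).
  i = 5 (α = 3): (3−9)(3−11)(3−10)(3−7) = (−6)·(−8)·(−7)·(−4) = 1344 ≡ 5, so v_5 = 5^{−1} = 8 (mod 13).
  v = [6, 12, 8, 5, 8].
Step 2: syndromes of r = [2, 11, 0, 1, 1] (all sums mod 13).
  S_0 = Σ v_i r_i = 6·2 + 12·11 + 8·0 + 5·1 + 8·1 = 157 ≡ 1.
  S_1 = Σ v_i α_i r_i = 6·9·2 + 12·11·11 + 8·10·0 + 5·7·1 + 8·3·1 = 1619 ≡ 7.
  α_i^2 mod 13 = [3, 4, 9, 10, 9].
  S_2 = Σ v_i α_i^2 r_i = 6·3·2 + 12·4·11 + 8·9·0 + 5·10·1 + 8·9·1 = 686 ≡ 10.
  S = (1, 7, 10) ≠ 0, so r is not a codeword (an error is present).
Step 3: locate the error. For a single error e at position i, S_ℓ = v_i·e·α_i^ℓ, so α_err = S_1/S_0.
  S_0^{−1} = 1^{−1} = 1 (mod 13), so α_err = 7·1 = 7 ≡ 7 = α_4. Error position i = 4.
  Consistency check: S_2/S_1 = 10·2 = 20 ≡ 7 = α_err ✓ (single-error assumption holds).
Step 4: error magnitude e = S_0/v_4 = S_0·∏_{j≠4}(α_4 − α_j) = 1·8 = 8 ≡ 8 (mod 13).
Step 5: correct position 4: c_4 = r_4 − e = 1 − 8 ≡ 6 (mod 13). Hence c = [2, 11, 0, 6, 1].
  Check: interpolating c through the α_i gives m(x) = 7 + 11·x (degree < 2) with m(α_i) = c_i for every i, so c is indeed a codeword.


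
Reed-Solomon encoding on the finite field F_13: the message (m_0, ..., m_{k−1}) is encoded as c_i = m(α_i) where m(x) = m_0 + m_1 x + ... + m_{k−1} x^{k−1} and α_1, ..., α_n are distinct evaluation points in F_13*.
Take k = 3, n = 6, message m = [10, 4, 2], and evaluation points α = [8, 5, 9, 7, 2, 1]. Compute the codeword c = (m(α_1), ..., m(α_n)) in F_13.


c = [1, 2, 0, 6, 0, 3]

Message polynomial: m(x) = 10 + 4·x + 2·x^2 (mod 13).
For each evaluation point α_i, compute m(α_i) mod 13:
  α_1 = 8: Horner steps 2 → 7 → 1, so m(8) = 1.
  α_2 = 5: Horner steps 2 → 1 → 2, so m(5) = 2.
  α_3 = 9: Horner steps 2 → 9 → 0, so m(9) = 0.
  α_4 = 7: Horner steps 2 → 5 → 6, so m(7) = 6.
  α_5 = 2: Horner steps 2 → 8 → 0, so m(2) = 0.
  α_6 = 1: Horner steps 2 → 6 → 3, so m(1) = 3.
Codeword c = [1, 2, 0, 6, 0, 3] ∈ F_13^6.


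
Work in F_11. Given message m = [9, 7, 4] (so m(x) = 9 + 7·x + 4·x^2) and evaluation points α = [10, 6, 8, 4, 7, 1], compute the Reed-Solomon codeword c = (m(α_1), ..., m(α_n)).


c = [6, 8, 2, 2, 1, 9]

Message polynomial: m(x) = 9 + 7·x + 4·x^2 (mod 11).
For each evaluation point α_i, compute m(α_i) mod 11:
  α_1 = 10: Horner steps 4 → 3 → 6, so m(10) = 6.
  α_2 = 6: Horner steps 4 → 9 → 8, so m(6) = 8.
  α_3 = 8: Horner steps 4 → 6 → 2, so m(8) = 2.
  α_4 = 4: Horner steps 4 → 1 → 2, so m(4) = 2.
  α_5 = 7: Horner steps 4 → 2 → 1, so m(7) = 1.
  α_6 = 1: Horner steps 4 → 0 → 9, so m(1) = 9.
Codeword c = [6, 8, 2, 2, 1, 9] ∈ F_11^6.


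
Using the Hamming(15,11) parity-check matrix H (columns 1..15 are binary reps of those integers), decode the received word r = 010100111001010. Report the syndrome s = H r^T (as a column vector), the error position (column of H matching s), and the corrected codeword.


s = (0, 0, 1, 0)^T, error position = 2, corrected codeword c = 000100111001010

Compute s = H r^T mod 2 one row at a time:
  s_1 = 1 + 1 + 0 + 0 + 1 + 0 + 1 + 0 = 4 ≡ 0 (mod 2).
  s_2 = 1 + 0 + 0 + 1 + 1 + 0 + 1 + 0 = 4 ≡ 0 (mod 2).
  s_3 = 1 + 0 + 0 + 1 + 0 + 0 + 1 + 0 = 3 ≡ 1 (mod 2).
  s_4 = 0 + 0 + 0 + 1 + 1 + 0 + 0 + 0 = 2 ≡ 0 (mod 2).
s = (0, 0, 1, 0)^T — this equals column 2 of H (binary 0010), so error is at position 2.
Correct: flip bit 2 of r = 010100111001010 to get c = 000100111001010.


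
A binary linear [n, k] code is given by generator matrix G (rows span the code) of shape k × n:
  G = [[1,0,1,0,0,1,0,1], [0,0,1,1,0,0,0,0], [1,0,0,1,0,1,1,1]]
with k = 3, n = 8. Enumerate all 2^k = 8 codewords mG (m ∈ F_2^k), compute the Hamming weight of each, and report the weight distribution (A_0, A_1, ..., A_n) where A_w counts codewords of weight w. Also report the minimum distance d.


Weight distribution: A_0 = 1, A_1 = 1, A_2 = 1, A_3 = 1, A_4 = 2, A_5 = 2. Minimum distance d = 1.

Enumerate all 2^3 = 8 messages m ∈ F_2^3.
For each, compute codeword c = mG in F_2^8, then tally its weight.
  m = 000 → c = 00000000, weight = 0.
  m = 100 → c = 10100101, weight = 4.
  m = 010 → c = 00110000, weight = 2.
  m = 110 → c = 10010101, weight = 4.
  m = 001 → c = 10010111, weight = 5.
  m = 101 → c = 00110010, weight = 3.
  m = 011 → c = 10100111, weight = 5.
  m = 111 → c = 00000010, weight = 1.
Tally weights:
  weight 0: 1 codewords.
  weight 1: 1 codewords.
  weight 2: 1 codewords.
  weight 3: 1 codewords.
  weight 4: 2 codewords.
  weight 5: 2 codewords.
Minimum distance d = smallest w > 0 with A_w > 0 = 1.
Sanity: Σ A_w = 8 = 2^3 = 8 ✓.


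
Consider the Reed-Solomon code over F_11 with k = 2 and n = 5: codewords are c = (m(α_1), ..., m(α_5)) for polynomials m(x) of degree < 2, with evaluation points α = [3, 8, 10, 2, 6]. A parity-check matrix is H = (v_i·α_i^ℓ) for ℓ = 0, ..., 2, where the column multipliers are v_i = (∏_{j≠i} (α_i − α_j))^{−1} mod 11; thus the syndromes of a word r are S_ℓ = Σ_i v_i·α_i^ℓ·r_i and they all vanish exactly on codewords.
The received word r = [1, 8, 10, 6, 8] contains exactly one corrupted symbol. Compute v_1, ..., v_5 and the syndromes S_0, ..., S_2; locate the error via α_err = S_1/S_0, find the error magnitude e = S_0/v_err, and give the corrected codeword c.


S = (10, 3, 2), error at position 2, error magnitude e = 10, c = [1, 9, 10, 6, 8].

Step 1: column multipliers v_i = (∏_{j≠i}(α_i − α_j))^{−1} mod 11.
  i = 1 (α = 3): (3−8)(3−10)(3−2)(3−6) = (−5)·(−7)·1·(−3) = −105 ≡ 5, so v_1 = 5^{−1} = 9 (mod 11).
  i = 2 (α = 8): (8−3)(8−10)(8−2)(8−6) = 5·(−2)·6·2 = −120 ≡ 1, so v_2 = 1^{−1} = 1 (mod 11).
  i = 3 (α = 10): (10−3)(10−8)(10−2)(10−6) = 7·2·8·4 = 448 ≡ 8, so v_3 = 8^{−1} = 7 (mod 11).
  i = 4 (α = 2): (2−3)(2−8)(2−10)(2−6) = (−1)·(−6)·(−8)·(−4) = 192 ≡ 5, so v_4 = 5^{−1} = 9 (mod 11).
  i = 5 (α = 6): (6−3)(6−8)(6−10)(6−2) = 3·(−2)·(−4)·4 = 96 ≡ 8, so v_5 = 8^{−1} = 7 (mod 11).
  v = [9, 1, 7, 9, 7].
Step 2: syndromes of r = [1, 8, 10, 6, 8] (all sums mod 11).
  S_0 = Σ v_i r_i = 9·1 + 1·8 + 7·10 + 9·6 + 7·8 = 197 ≡ 10.
  S_1 = Σ v_i α_i r_i = 9·3·1 + 1·8·8 + 7·10·10 + 9·2·6 + 7·6·8 = 1235 ≡ 3.
  α_i^2 mod 11 = [9, 9, 1, 4, 3].
  S_2 = Σ v_i α_i^2 r_i = 9·9·1 + 1·9·8 + 7·1·10 + 9·4·6 + 7·3·8 = 607 ≡ 2.
  S = (10, 3, 2) ≠ 0, so r is not a codeword (an error is present).
Step 3: locate the error. For a single error e at position i, S_ℓ = v_i·e·α_i^ℓ, so α_err = S_1/S_0.
  S_0^{−1} = 10^{−1} = 10 (mod 11), so α_err = 3·10 = 30 ≡ 8 = α_2. Error position i = 2.
  Consistency check: S_2/S_1 = 2·4 = 8 ≡ 8 = α_err ✓ (single-error assumption holds).
Step 4: error magnitude e = S_0/v_2 = S_0·∏_{j≠2}(α_2 − α_j) = 10·1 = 10 ≡ 10 (mod 11).
Step 5: correct position 2: c_2 = r_2 − e = 8 − 10 ≡ 9 (mod 11). Hence c = [1, 9, 10, 6, 8].
  Check: interpolating c through the α_i gives m(x) = 5 + 6·x (degree < 2) with m(α_i) = c_i for every i, so c is indeed a codeword.


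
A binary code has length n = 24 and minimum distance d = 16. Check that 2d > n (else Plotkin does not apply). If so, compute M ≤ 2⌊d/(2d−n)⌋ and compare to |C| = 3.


Plotkin bound M ≤ 4; given |C| = 3 ≤ bound (satisfied).

Check applicability: 2d = 32, n = 24.
2d − n = 8 > 0, so Plotkin applies.
Compute d/(2d−n) = 16/8 ≈ 2.0000.
⌊d/(2d−n)⌋ = 2.
Plotkin bound: M ≤ 2·2 = 4.
Given |C| = 3, check: satisfied.
This |C| is below the Plotkin bound.


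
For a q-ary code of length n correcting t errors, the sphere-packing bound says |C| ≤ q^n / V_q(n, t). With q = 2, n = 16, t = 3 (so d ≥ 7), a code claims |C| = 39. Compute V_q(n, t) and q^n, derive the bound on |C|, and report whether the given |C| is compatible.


V_q(n, t) = 697, q^n = 65536, Hamming bound = 94, |C| = 39 ≤ bound (satisfied).

Step 1: Compute V_q(n, t) = Σ_{j=0}^3 C(n, j) (q−1)^j.
  j = 0: C(16,0)·(1)^0 = 1·1 = 1.
  j = 1: C(16,1)·(1)^1 = 16·1 = 16.
  j = 2: C(16,2)·(1)^2 = 120·1 = 120.
  j = 3: C(16,3)·(1)^3 = 560·1 = 560.
  V_q(n, t) = 1 + 16 + 120 + 560 = 697.
Step 2: q^n = 2^16 = 65536.
Step 3: Hamming bound ⌊q^n / V_q(n,t)⌋ = ⌊65536/697⌋ = 94.
Step 4: Compare |C| = 39 to 94: satisfied.
The claimed |C| lies below the Hamming bound.


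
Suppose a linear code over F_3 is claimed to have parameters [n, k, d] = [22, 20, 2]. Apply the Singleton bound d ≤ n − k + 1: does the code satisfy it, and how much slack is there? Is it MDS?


Singleton RHS = n − k + 1 = 3, slack = 1, bound satisfied, not MDS.

Singleton bound: d ≤ n − k + 1.
Here n = 22, k = 20, so n − k + 1 = 3.
Given d = 2, check d ≤ 3: YES.
Slack = (n − k + 1) − d = 1.
The code is NOT MDS (slack = 1 > 0).
Description: the claimed parameters are [22, 20, 2]_3; such a code would be non-MDS.


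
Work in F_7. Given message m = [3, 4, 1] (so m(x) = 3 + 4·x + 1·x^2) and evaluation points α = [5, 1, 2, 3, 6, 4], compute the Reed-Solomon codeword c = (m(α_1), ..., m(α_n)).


c = [6, 1, 1, 3, 0, 0]

Message polynomial: m(x) = 3 + 4·x + 1·x^2 (mod 7).
For each evaluation point α_i, compute m(α_i) mod 7:
  α_1 = 5: Horner steps 1 → 2 → 6, so m(5) = 6.
  α_2 = 1: Horner steps 1 → 5 → 1, so m(1) = 1.
  α_3 = 2: Horner steps 1 → 6 → 1, so m(2) = 1.
  α_4 = 3: Horner steps 1 → 0 → 3, so m(3) = 3.
  α_5 = 6: Horner steps 1 → 3 → 0, so m(6) = 0.
  α_6 = 4: Horner steps 1 → 1 → 0, so m(4) = 0.
Codeword c = [6, 1, 1, 3, 0, 0] ∈ F_7^6.


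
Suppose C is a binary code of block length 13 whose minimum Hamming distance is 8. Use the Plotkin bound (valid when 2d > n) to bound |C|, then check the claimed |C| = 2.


Plotkin bound M ≤ 4; given |C| = 2 ≤ bound (satisfied).

Check applicability: 2d = 16, n = 13.
2d − n = 3 > 0, so Plotkin applies.
Compute d/(2d−n) = 8/3 ≈ 2.6667.
⌊d/(2d−n)⌋ = 2.
Plotkin bound: M ≤ 2·2 = 4.
Given |C| = 2, check: satisfied.
This |C| is below the Plotkin bound.


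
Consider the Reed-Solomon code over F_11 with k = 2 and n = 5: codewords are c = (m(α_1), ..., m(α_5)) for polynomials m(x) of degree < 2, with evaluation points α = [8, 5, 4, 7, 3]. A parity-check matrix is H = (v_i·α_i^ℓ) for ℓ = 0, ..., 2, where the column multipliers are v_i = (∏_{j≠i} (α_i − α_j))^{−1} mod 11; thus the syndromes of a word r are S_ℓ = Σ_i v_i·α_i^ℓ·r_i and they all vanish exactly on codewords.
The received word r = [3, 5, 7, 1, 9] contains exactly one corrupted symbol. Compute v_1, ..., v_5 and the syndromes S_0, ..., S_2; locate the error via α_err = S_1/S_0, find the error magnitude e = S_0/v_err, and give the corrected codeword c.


S = (3, 2, 5), error at position 1, error magnitude e = 4, c = [10, 5, 7, 1, 9].

Step 1: column multipliers v_i = (∏_{j≠i}(α_i − α_j))^{−1} mod 11.
  i = 1 (α = 8): (8−5)(8−4)(8−7)(8−3) = 3·4·1·5 = 60 ≡ 5, so v_1 = 5^{−1} = 9 (mod 11).
  i = 2 (α = 5): (5−8)(5−4)(5−7)(5−3) = (−3)·1·(−2)·2 = 12 ≡ 1, so v_2 = 1^{−1} = 1 (mod 11).
  i = 3 (α = 4): (4−8)(4−5)(4−7)(4−3) = (−4)·(−1)·(−3)·1 = −12 ≡ 10, so v_3 = 10^{−1} = 10 (mod 11).
  i = 4 (α = 7): (7−8)(7−5)(7−4)(7−3) = (−1)·2·3·4 = −24 ≡ 9, so v_4 = 9^{−1} = 5 (mod 11).
  i = 5 (α = 3): (3−8)(3−5)(3−4)(3−7) = (−5)·(−2)·(−1)·(−4) = 40 ≡ 7, so v_5 = 7^{−1} = 8 (mod 11).
  v = [9, 1, 10, 5, 8].
Step 2: syndromes of r = [3, 5, 7, 1, 9] (all sums mod 11).
  S_0 = Σ v_i r_i = 9·3 + 1·5 + 10·7 + 5·1 + 8·9 = 179 ≡ 3.
  S_1 = Σ v_i α_i r_i = 9·8·3 + 1·5·5 + 10·4·7 + 5·7·1 + 8·3·9 = 772 ≡ 2.
  α_i^2 mod 11 = [9, 3, 5, 5, 9].
  S_2 = Σ v_i α_i^2 r_i = 9·9·3 + 1·3·5 + 10·5·7 + 5·5·1 + 8·9·9 = 1281 ≡ 5.
  S = (3, 2, 5) ≠ 0, so r is not a codeword (an error is present).
Step 3: locate the error. For a single error e at position i, S_ℓ = v_i·e·α_i^ℓ, so α_err = S_1/S_0.
  S_0^{−1} = 3^{−1} = 4 (mod 11), so α_err = 2·4 = 8 ≡ 8 = α_1. Error position i = 1.
  Consistency check: S_2/S_1 = 5·6 = 30 ≡ 8 = α_err ✓ (single-error assumption holds).
Step 4: error magnitude e = S_0/v_1 = S_0·∏_{j≠1}(α_1 − α_j) = 3·5 = 15 ≡ 4 (mod 11).
Step 5: correct position 1: c_1 = r_1 − e = 3 − 4 ≡ 10 (mod 11). Hence c = [10, 5, 7, 1, 9].
  Check: interpolating c through the α_i gives m(x) = 4 + 9·x (degree < 2) with m(α_i) = c_i for every i, so c is indeed a codeword.


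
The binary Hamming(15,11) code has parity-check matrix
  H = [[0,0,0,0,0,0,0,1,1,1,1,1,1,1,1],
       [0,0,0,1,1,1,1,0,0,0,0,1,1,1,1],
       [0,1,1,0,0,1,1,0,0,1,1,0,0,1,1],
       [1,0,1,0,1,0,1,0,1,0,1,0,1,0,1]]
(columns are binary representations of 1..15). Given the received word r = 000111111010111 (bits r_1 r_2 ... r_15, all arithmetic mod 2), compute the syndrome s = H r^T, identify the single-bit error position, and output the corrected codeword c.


s = (0, 1, 1, 0)^T, error position = 6, corrected codeword c = 000110111010111

Compute s = H r^T mod 2 one row at a time:
  s_1 = 1 + 1 + 0 + 1 + 0 + 1 + 1 + 1 = 6 ≡ 0 (mod 2).
  s_2 = 1 + 1 + 1 + 1 + 0 + 1 + 1 + 1 = 7 ≡ 1 (mod 2).
  s_3 = 0 + 0 + 1 + 1 + 0 + 1 + 1 + 1 = 5 ≡ 1 (mod 2).
  s_4 = 0 + 0 + 1 + 1 + 1 + 1 + 1 + 1 = 6 ≡ 0 (mod 2).
s = (0, 1, 1, 0)^T — this equals column 6 of H (binary 0110), so error is at position 6.
Correct: flip bit 6 of r = 000111111010111 to get c = 000110111010111.


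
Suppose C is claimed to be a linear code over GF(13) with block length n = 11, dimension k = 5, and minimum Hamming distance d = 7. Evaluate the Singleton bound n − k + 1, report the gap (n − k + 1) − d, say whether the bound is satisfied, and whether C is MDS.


Singleton RHS = n − k + 1 = 7, slack = 0, bound satisfied, MDS.

Singleton bound: d ≤ n − k + 1.
Here n = 11, k = 5, so n − k + 1 = 7.
Given d = 7, check d ≤ 7: YES.
Slack = (n − k + 1) − d = 0.
The code is MDS (slack = 0).
Description: the claimed parameters are [11, 5, 7]_13; such a code would be MDS (meets Singleton bound).


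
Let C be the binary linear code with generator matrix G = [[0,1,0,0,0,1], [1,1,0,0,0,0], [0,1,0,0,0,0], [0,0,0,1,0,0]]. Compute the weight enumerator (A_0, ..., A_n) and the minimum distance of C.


Weight distribution: A_0 = 1, A_1 = 4, A_2 = 6, A_3 = 4, A_4 = 1. Minimum distance d = 1.

Enumerate all 2^4 = 16 messages m ∈ F_2^4.
For each, compute codeword c = mG in F_2^6, then tally its weight.
  m = 0000 → c = 000000, weight = 0.
  m = 1000 → c = 010001, weight = 2.
  m = 0100 → c = 110000, weight = 2.
  m = 1100 → c = 100001, weight = 2.
  m = 0010 → c = 010000, weight = 1.
  m = 1010 → c = 000001, weight = 1.
  m = 0110 → c = 100000, weight = 1.
  m = 1110 → c = 110001, weight = 3.
  m = 0001 → c = 000100, weight = 1.
  m = 1001 → c = 010101, weight = 3.
  m = 0101 → c = 110100, weight = 3.
  m = 1101 → c = 100101, weight = 3.
  m = 0011 → c = 010100, weight = 2.
  m = 1011 → c = 000101, weight = 2.
  m = 0111 → c = 100100, weight = 2.
  m = 1111 → c = 110101, weight = 4.
Tally weights:
  weight 0: 1 codewords.
  weight 1: 4 codewords.
  weight 2: 6 codewords.
  weight 3: 4 codewords.
  weight 4: 1 codewords.
Minimum distance d = smallest w > 0 with A_w > 0 = 1.
Sanity: Σ A_w = 16 = 2^4 = 16 ✓.


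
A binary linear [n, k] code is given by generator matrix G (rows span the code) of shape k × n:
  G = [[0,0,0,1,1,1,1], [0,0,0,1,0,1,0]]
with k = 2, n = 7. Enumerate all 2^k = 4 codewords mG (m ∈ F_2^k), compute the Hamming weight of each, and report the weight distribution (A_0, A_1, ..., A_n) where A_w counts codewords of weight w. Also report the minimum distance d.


Weight distribution: A_0 = 1, A_2 = 2, A_4 = 1. Minimum distance d = 2.

Enumerate all 2^2 = 4 messages m ∈ F_2^2.
For each, compute codeword c = mG in F_2^7, then tally its weight.
  m = 00 → c = 0000000, weight = 0.
  m = 10 → c = 0001111, weight = 4.
  m = 01 → c = 0001010, weight = 2.
  m = 11 → c = 0000101, weight = 2.
Tally weights:
  weight 0: 1 codewords.
  weight 2: 2 codewords.
  weight 4: 1 codewords.
Minimum distance d = smallest w > 0 with A_w > 0 = 2.
Sanity: Σ A_w = 4 = 2^2 = 4 ✓.


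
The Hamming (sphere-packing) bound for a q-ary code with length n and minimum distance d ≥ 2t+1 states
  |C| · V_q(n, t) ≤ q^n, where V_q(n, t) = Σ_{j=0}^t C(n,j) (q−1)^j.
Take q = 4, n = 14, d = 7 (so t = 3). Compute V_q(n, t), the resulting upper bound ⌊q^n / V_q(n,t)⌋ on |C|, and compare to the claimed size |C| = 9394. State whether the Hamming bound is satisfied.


V_q(n, t) = 10690, q^n = 268435456, Hamming bound = 25110, |C| = 9394 ≤ bound (satisfied).

Step 1: Compute V_q(n, t) = Σ_{j=0}^3 C(n, j) (q−1)^j.
  j = 0: C(14,0)·(3)^0 = 1·1 = 1.
  j = 1: C(14,1)·(3)^1 = 14·3 = 42.
  j = 2: C(14,2)·(3)^2 = 91·9 = 819.
  j = 3: C(14,3)·(3)^3 = 364·27 = 9828.
  V_q(n, t) = 1 + 42 + 819 + 9828 = 10690.
Step 2: q^n = 4^14 = 268435456.
Step 3: Hamming bound ⌊q^n / V_q(n,t)⌋ = ⌊268435456/10690⌋ = 25110.
Step 4: Compare |C| = 9394 to 25110: satisfied.
The claimed |C| lies below the Hamming bound.


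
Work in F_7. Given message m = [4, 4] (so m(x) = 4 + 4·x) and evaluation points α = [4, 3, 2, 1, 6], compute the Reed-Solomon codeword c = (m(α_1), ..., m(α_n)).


c = [6, 2, 5, 1, 0]

Message polynomial: m(x) = 4 + 4·x (mod 7).
For each evaluation point α_i, compute m(α_i) mod 7:
  α_1 = 4: Horner steps 4 → 6, so m(4) = 6.
  α_2 = 3: Horner steps 4 → 2, so m(3) = 2.
  α_3 = 2: Horner steps 4 → 5, so m(2) = 5.
  α_4 = 1: Horner steps 4 → 1, so m(1) = 1.
  α_5 = 6: Horner steps 4 → 0, so m(6) = 0.
Codeword c = [6, 2, 5, 1, 0] ∈ F_7^5.


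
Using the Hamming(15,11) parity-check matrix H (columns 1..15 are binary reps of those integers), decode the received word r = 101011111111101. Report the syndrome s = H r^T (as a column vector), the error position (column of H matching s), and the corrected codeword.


s = (1, 0, 0, 0)^T, error position = 8, corrected codeword c = 101011101111101

Compute s = H r^T mod 2 one row at a time:
  s_1 = 1 + 1 + 1 + 1 + 1 + 1 + 0 + 1 = 7 ≡ 1 (mod 2).
  s_2 = 0 + 1 + 1 + 1 + 1 + 1 + 0 + 1 = 6 ≡ 0 (mod 2).
  s_3 = 0 + 1 + 1 + 1 + 1 + 1 + 0 + 1 = 6 ≡ 0 (mod 2).
  s_4 = 1 + 1 + 1 + 1 + 1 + 1 + 1 + 1 = 8 ≡ 0 (mod 2).
s = (1, 0, 0, 0)^T — this equals column 8 of H (binary 1000), so error is at position 8.
Correct: flip bit 8 of r = 101011111111101 to get c = 101011101111101.


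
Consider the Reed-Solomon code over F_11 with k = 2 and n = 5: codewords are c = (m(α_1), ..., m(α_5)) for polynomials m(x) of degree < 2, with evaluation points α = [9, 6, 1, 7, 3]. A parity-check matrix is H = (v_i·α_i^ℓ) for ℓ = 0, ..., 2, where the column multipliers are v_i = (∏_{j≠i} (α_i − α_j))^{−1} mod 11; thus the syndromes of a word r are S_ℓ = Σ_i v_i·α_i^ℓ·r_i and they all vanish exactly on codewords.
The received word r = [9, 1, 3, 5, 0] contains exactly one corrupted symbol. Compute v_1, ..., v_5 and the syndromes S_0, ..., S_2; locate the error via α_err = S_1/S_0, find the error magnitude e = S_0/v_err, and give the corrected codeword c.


S = (9, 4, 3), error at position 1, error magnitude e = 7, c = [2, 1, 3, 5, 0].

Step 1: column multipliers v_i = (∏_{j≠i}(α_i − α_j))^{−1} mod 11.
  i = 1 (α = 9): (9−6)(9−1)(9−7)(9−3) = 3·8·2·6 = 288 ≡ 2, so v_1 = 2^{−1} = 6 (mod 11).
  i = 2 (α = 6): (6−9)(6−1)(6−7)(6−3) = (−3)·5·(−1)·3 = 45 ≡ 1, so v_2 = 1^{−1} = 1 (mod 11).
  i = 3 (α = 1): (1−9)(1−6)(1−7)(1−3) = (−8)·(−5)·(−6)·(−2) = 480 ≡ 7, so v_3 = 7^{−1} = 8 (mod 11).
  i = 4 (α = 7): (7−9)(7−6)(7−1)(7−3) = (−2)·1·6·4 = −48 ≡ 7, so v_4 = 7^{−1} = 8 (mod 11).
  i = 5 (α = 3): (3−9)(3−6)(3−1)(3−7) = (−6)·(−3)·2·(−4) = −144 ≡ 10, so v_5 = 10^{−1} = 10 (mod 11).
  v = [6, 1, 8, 8, 10].
Step 2: syndromes of r = [9, 1, 3, 5, 0] (all sums mod 11).
  S_0 = Σ v_i r_i = 6·9 + 1·1 + 8·3 + 8·5 + 10·0 = 119 ≡ 9.
  S_1 = Σ v_i α_i r_i = 6·9·9 + 1·6·1 + 8·1·3 + 8·7·5 + 10·3·0 = 796 ≡ 4.
  α_i^2 mod 11 = [4, 3, 1, 5, 9].
  S_2 = Σ v_i α_i^2 r_i = 6·4·9 + 1·3·1 + 8·1·3 + 8·5·5 + 10·9·0 = 443 ≡ 3.
  S = (9, 4, 3) ≠ 0, so r is not a codeword (an error is present).
Step 3: locate the error. For a single error e at position i, S_ℓ = v_i·e·α_i^ℓ, so α_err = S_1/S_0.
  S_0^{−1} = 9^{−1} = 5 (mod 11), so α_err = 4·5 = 20 ≡ 9 = α_1. Error position i = 1.
  Consistency check: S_2/S_1 = 3·3 = 9 ≡ 9 = α_err ✓ (single-error assumption holds).
Step 4: error magnitude e = S_0/v_1 = S_0·∏_{j≠1}(α_1 − α_j) = 9·2 = 18 ≡ 7 (mod 11).
Step 5: correct position 1: c_1 = r_1 − e = 9 − 7 ≡ 2 (mod 11). Hence c = [2, 1, 3, 5, 0].
  Check: interpolating c through the α_i gives m(x) = 10 + 4·x (degree < 2) with m(α_i) = c_i for every i, so c is indeed a codeword.


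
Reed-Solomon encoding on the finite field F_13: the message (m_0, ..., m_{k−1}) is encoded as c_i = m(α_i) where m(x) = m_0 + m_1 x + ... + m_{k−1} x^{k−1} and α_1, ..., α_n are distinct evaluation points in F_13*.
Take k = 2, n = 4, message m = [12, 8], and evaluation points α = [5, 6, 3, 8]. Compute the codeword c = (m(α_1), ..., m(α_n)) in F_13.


c = [0, 8, 10, 11]

Message polynomial: m(x) = 12 + 8·x (mod 13).
For each evaluation point α_i, compute m(α_i) mod 13:
  α_1 = 5: Horner steps 8 → 0, so m(5) = 0.
  α_2 = 6: Horner steps 8 → 8, so m(6) = 8.
  α_3 = 3: Horner steps 8 → 10, so m(3) = 10.
  α_4 = 8: Horner steps 8 → 11, so m(8) = 11.
Codeword c = [0, 8, 10, 11] ∈ F_13^4.


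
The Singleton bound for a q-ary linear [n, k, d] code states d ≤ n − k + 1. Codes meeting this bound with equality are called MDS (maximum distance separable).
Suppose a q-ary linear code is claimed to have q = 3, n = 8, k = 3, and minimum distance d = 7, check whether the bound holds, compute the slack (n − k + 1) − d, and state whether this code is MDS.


Singleton RHS = n − k + 1 = 6, slack = -1, bound violated (no such code; not MDS).

Singleton bound: d ≤ n − k + 1.
Here n = 8, k = 3, so n − k + 1 = 6.
Given d = 7, check d ≤ 6: NO.
Slack = (n − k + 1) − d = -1.
The slack is negative: d = 7 exceeds n − k + 1 = 6 by 1, so the Singleton bound is violated and no linear [8, 3, 7]_3 code can exist. In particular it is not MDS (MDS requires d = n − k + 1 exactly).
Description: the claimed parameters are [8, 3, 7]_3; such a code would be impossible (violates the Singleton bound).


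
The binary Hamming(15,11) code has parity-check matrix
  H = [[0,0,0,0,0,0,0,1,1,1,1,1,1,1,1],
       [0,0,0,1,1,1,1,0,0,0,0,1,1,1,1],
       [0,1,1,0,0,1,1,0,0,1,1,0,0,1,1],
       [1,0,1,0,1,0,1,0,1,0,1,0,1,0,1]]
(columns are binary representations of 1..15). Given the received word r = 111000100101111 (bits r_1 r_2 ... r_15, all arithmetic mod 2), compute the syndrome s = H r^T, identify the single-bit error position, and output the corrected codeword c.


s = (1, 1, 0, 1)^T, error position = 13, corrected codeword c = 111000100101011

Compute s = H r^T mod 2 one row at a time:
  s_1 = 0 + 0 + 1 + 0 + 1 + 1 + 1 + 1 = 5 ≡ 1 (mod 2).
  s_2 = 0 + 0 + 0 + 1 + 1 + 1 + 1 + 1 = 5 ≡ 1 (mod 2).
  s_3 = 1 + 1 + 0 + 1 + 1 + 0 + 1 + 1 = 6 ≡ 0 (mod 2).
  s_4 = 1 + 1 + 0 + 1 + 0 + 0 + 1 + 1 = 5 ≡ 1 (mod 2).
s = (1, 1, 0, 1)^T — this equals column 13 of H (binary 1101), so error is at position 13.
Correct: flip bit 13 of r = 111000100101111 to get c = 111000100101011.


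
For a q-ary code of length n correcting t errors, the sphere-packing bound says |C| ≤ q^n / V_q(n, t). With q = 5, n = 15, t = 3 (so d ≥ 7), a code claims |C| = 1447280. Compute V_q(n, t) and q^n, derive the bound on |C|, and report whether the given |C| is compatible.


V_q(n, t) = 30861, q^n = 30517578125, Hamming bound = 988871, |C| = 1447280 > bound (violated).

Step 1: Compute V_q(n, t) = Σ_{j=0}^3 C(n, j) (q−1)^j.
  j = 0: C(15,0)·(4)^0 = 1·1 = 1.
  j = 1: C(15,1)·(4)^1 = 15·4 = 60.
  j = 2: C(15,2)·(4)^2 = 105·16 = 1680.
  j = 3: C(15,3)·(4)^3 = 455·64 = 29120.
  V_q(n, t) = 1 + 60 + 1680 + 29120 = 30861.
Step 2: q^n = 5^15 = 30517578125.
Step 3: Hamming bound ⌊q^n / V_q(n,t)⌋ = ⌊30517578125/30861⌋ = 988871.
Step 4: Compare |C| = 1447280 to 988871: violated.
The claimed |C| lies above the Hamming bound, so no 5-ary code of length 15 with d ≥ 7 can have 1447280 codewords.


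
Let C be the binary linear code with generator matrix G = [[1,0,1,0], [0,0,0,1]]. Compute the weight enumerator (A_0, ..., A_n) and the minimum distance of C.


Weight distribution: A_0 = 1, A_1 = 1, A_2 = 1, A_3 = 1. Minimum distance d = 1.

Enumerate all 2^2 = 4 messages m ∈ F_2^2.
For each, compute codeword c = mG in F_2^4, then tally its weight.
  m = 00 → c = 0000, weight = 0.
  m = 10 → c = 1010, weight = 2.
  m = 01 → c = 0001, weight = 1.
  m = 11 → c = 1011, weight = 3.
Tally weights:
  weight 0: 1 codewords.
  weight 1: 1 codewords.
  weight 2: 1 codewords.
  weight 3: 1 codewords.
Minimum distance d = smallest w > 0 with A_w > 0 = 1.
Sanity: Σ A_w = 4 = 2^2 = 4 ✓.


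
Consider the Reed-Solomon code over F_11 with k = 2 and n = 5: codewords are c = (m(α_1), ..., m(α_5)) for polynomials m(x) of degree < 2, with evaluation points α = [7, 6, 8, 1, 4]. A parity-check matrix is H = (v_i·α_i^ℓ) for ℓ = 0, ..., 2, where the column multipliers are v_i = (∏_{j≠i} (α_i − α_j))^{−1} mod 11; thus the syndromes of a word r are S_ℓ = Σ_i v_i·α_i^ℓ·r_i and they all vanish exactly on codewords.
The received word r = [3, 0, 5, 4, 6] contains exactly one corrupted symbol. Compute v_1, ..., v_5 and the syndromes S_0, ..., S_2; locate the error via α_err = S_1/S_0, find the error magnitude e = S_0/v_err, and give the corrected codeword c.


S = (7, 5, 2), error at position 1, error magnitude e = 6, c = [8, 0, 5, 4, 6].

Step 1: column multipliers v_i = (∏_{j≠i}(α_i − α_j))^{−1} mod 11.
  i = 1 (α = 7): (7−6)(7−8)(7−1)(7−4) = 1·(−1)·6·3 = −18 ≡ 4, so v_1 = 4^{−1} = 3 (mod 11).
  i = 2 (α = 6): (6−7)(6−8)(6−1)(6−4) = (−1)·(−2)·5·2 = 20 ≡ 9, so v_2 = 9^{−1} = 5 (mod 11).
  i = 3 (α = 8): (8−7)(8−6)(8−1)(8−4) = 1·2·7·4 = 56 ≡ 1, so v_3 = 1^{−1} = 1 (mod 11).
  i = 4 (α = 1): (1−7)(1−6)(1−8)(1−4) = (−6)·(−5)·(−7)·(−3) = 630 ≡ 3, so v_4 = 3^{−1} = 4 (mod 11).
  i = 5 (α = 4): (4−7)(4−6)(4−8)(4−1) = (−3)·(−2)·(−4)·3 = −72 ≡ 5, so v_5 = 5^{−1} = 9 (mod 11).
  v = [3, 5, 1, 4, 9].
Step 2: syndromes of r = [3, 0, 5, 4, 6] (all sums mod 11).
  S_0 = Σ v_i r_i = 3·3 + 5·0 + 1·5 + 4·4 + 9·6 = 84 ≡ 7.
  S_1 = Σ v_i α_i r_i = 3·7·3 + 5·6·0 + 1·8·5 + 4·1·4 + 9·4·6 = 335 ≡ 5.
  α_i^2 mod 11 = [5, 3, 9, 1, 5].
  S_2 = Σ v_i α_i^2 r_i = 3·5·3 + 5·3·0 + 1·9·5 + 4·1·4 + 9·5·6 = 376 ≡ 2.
  S = (7, 5, 2) ≠ 0, so r is not a codeword (an error is present).
Step 3: locate the error. For a single error e at position i, S_ℓ = v_i·e·α_i^ℓ, so α_err = S_1/S_0.
  S_0^{−1} = 7^{−1} = 8 (mod 11), so α_err = 5·8 = 40 ≡ 7 = α_1. Error position i = 1.
  Consistency check: S_2/S_1 = 2·9 = 18 ≡ 7 = α_err ✓ (single-error assumption holds).
Step 4: error magnitude e = S_0/v_1 = S_0·∏_{j≠1}(α_1 − α_j) = 7·4 = 28 ≡ 6 (mod 11).
Step 5: correct position 1: c_1 = r_1 − e = 3 − 6 ≡ 8 (mod 11). Hence c = [8, 0, 5, 4, 6].
  Check: interpolating c through the α_i gives m(x) = 7 + 8·x (degree < 2) with m(α_i) = c_i for every i, so c is indeed a codeword.


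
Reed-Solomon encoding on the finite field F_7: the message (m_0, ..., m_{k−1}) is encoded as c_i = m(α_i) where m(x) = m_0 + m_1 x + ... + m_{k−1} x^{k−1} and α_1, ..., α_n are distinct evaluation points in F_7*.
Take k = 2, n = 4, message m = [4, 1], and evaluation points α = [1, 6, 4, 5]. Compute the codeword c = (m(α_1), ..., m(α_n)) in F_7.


c = [5, 3, 1, 2]

Message polynomial: m(x) = 4 + 1·x (mod 7).
For each evaluation point α_i, compute m(α_i) mod 7:
  α_1 = 1: Horner steps 1 → 5, so m(1) = 5.
  α_2 = 6: Horner steps 1 → 3, so m(6) = 3.
  α_3 = 4: Horner steps 1 → 1, so m(4) = 1.
  α_4 = 5: Horner steps 1 → 2, so m(5) = 2.
Codeword c = [5, 3, 1, 2] ∈ F_7^4.


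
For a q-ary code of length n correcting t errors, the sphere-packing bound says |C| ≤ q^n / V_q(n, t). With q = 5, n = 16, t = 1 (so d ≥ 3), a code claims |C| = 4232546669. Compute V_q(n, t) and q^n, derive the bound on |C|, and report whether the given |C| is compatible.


V_q(n, t) = 65, q^n = 152587890625, Hamming bound = 2347506009, |C| = 4232546669 > bound (violated).

Step 1: Compute V_q(n, t) = Σ_{j=0}^1 C(n, j) (q−1)^j.
  j = 0: C(16,0)·(4)^0 = 1·1 = 1.
  j = 1: C(16,1)·(4)^1 = 16·4 = 64.
  V_q(n, t) = 1 + 64 = 65.
Step 2: q^n = 5^16 = 152587890625.
Step 3: Hamming bound ⌊q^n / V_q(n,t)⌋ = ⌊152587890625/65⌋ = 2347506009.
Step 4: Compare |C| = 4232546669 to 2347506009: violated.
The claimed |C| lies above the Hamming bound, so no 5-ary code of length 16 with d ≥ 3 can have 4232546669 codewords.


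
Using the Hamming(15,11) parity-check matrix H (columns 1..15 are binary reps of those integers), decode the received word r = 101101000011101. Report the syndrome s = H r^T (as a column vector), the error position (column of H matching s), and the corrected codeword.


s = (0, 1, 0, 1)^T, error position = 5, corrected codeword c = 101111000011101

Compute s = H r^T mod 2 one row at a time:
  s_1 = 0 + 0 + 0 + 1 + 1 + 1 + 0 + 1 = 4 ≡ 0 (mod 2).
  s_2 = 1 + 0 + 1 + 0 + 1 + 1 + 0 + 1 = 5 ≡ 1 (mod 2).
  s_3 = 0 + 1 + 1 + 0 + 0 + 1 + 0 + 1 = 4 ≡ 0 (mod 2).
  s_4 = 1 + 1 + 0 + 0 + 0 + 1 + 1 + 1 = 5 ≡ 1 (mod 2).
s = (0, 1, 0, 1)^T — this equals column 5 of H (binary 0101), so error is at position 5.
Correct: flip bit 5 of r = 101101000011101 to get c = 101111000011101.


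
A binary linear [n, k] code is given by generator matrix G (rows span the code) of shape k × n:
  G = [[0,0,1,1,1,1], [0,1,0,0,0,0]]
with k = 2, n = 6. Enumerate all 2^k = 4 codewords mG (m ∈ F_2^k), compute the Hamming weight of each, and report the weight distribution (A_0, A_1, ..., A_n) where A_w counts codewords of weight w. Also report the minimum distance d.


Weight distribution: A_0 = 1, A_1 = 1, A_4 = 1, A_5 = 1. Minimum distance d = 1.

Enumerate all 2^2 = 4 messages m ∈ F_2^2.
For each, compute codeword c = mG in F_2^6, then tally its weight.
  m = 00 → c = 000000, weight = 0.
  m = 10 → c = 001111, weight = 4.
  m = 01 → c = 010000, weight = 1.
  m = 11 → c = 011111, weight = 5.
Tally weights:
  weight 0: 1 codewords.
  weight 1: 1 codewords.
  weight 4: 1 codewords.
  weight 5: 1 codewords.
Minimum distance d = smallest w > 0 with A_w > 0 = 1.
Sanity: Σ A_w = 4 = 2^2 = 4 ✓.
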